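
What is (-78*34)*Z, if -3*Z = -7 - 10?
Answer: -15028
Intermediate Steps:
Z = 17/3 (Z = -(-7 - 10)/3 = -⅓*(-17) = 17/3 ≈ 5.6667)
(-78*34)*Z = -78*34*(17/3) = -2652*17/3 = -15028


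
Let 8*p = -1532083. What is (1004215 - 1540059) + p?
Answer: -5818835/8 ≈ -7.2735e+5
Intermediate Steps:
p = -1532083/8 (p = (⅛)*(-1532083) = -1532083/8 ≈ -1.9151e+5)
(1004215 - 1540059) + p = (1004215 - 1540059) - 1532083/8 = -535844 - 1532083/8 = -5818835/8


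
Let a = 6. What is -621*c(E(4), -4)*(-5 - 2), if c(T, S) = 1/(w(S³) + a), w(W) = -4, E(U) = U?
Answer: 4347/2 ≈ 2173.5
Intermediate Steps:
c(T, S) = ½ (c(T, S) = 1/(-4 + 6) = 1/2 = ½)
-621*c(E(4), -4)*(-5 - 2) = -621*(-5 - 2)/2 = -621*(-7)/2 = -621*(-7/2) = 4347/2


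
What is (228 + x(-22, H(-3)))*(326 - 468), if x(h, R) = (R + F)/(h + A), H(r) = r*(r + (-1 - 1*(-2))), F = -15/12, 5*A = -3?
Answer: -7310231/226 ≈ -32346.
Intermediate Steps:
A = -⅗ (A = (⅕)*(-3) = -⅗ ≈ -0.60000)
F = -5/4 (F = -15*1/12 = -5/4 ≈ -1.2500)
H(r) = r*(1 + r) (H(r) = r*(r + (-1 + 2)) = r*(r + 1) = r*(1 + r))
x(h, R) = (-5/4 + R)/(-⅗ + h) (x(h, R) = (R - 5/4)/(h - ⅗) = (-5/4 + R)/(-⅗ + h))
(228 + x(-22, H(-3)))*(326 - 468) = (228 + 5*(-5 + 4*(-3*(1 - 3)))/(4*(-3 + 5*(-22))))*(326 - 468) = (228 + 5*(-5 + 4*(-3*(-2)))/(4*(-3 - 110)))*(-142) = (228 + (5/4)*(-5 + 4*6)/(-113))*(-142) = (228 + (5/4)*(-1/113)*(-5 + 24))*(-142) = (228 + (5/4)*(-1/113)*19)*(-142) = (228 - 95/452)*(-142) = (102961/452)*(-142) = -7310231/226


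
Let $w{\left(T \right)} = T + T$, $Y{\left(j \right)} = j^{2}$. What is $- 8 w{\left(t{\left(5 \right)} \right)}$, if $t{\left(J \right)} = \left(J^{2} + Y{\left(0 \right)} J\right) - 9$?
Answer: $-256$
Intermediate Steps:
$t{\left(J \right)} = -9 + J^{2}$ ($t{\left(J \right)} = \left(J^{2} + 0^{2} J\right) - 9 = \left(J^{2} + 0 J\right) - 9 = \left(J^{2} + 0\right) - 9 = J^{2} - 9 = -9 + J^{2}$)
$w{\left(T \right)} = 2 T$
$- 8 w{\left(t{\left(5 \right)} \right)} = - 8 \cdot 2 \left(-9 + 5^{2}\right) = - 8 \cdot 2 \left(-9 + 25\right) = - 8 \cdot 2 \cdot 16 = \left(-8\right) 32 = -256$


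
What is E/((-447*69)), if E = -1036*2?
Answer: 2072/30843 ≈ 0.067179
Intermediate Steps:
E = -2072
E/((-447*69)) = -2072/((-447*69)) = -2072/(-30843) = -2072*(-1/30843) = 2072/30843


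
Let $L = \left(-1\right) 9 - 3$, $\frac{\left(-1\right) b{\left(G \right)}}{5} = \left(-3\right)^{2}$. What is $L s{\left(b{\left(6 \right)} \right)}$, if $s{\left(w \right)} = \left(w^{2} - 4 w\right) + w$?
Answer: $-25920$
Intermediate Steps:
$b{\left(G \right)} = -45$ ($b{\left(G \right)} = - 5 \left(-3\right)^{2} = \left(-5\right) 9 = -45$)
$L = -12$ ($L = -9 - 3 = -12$)
$s{\left(w \right)} = w^{2} - 3 w$
$L s{\left(b{\left(6 \right)} \right)} = - 12 \left(- 45 \left(-3 - 45\right)\right) = - 12 \left(\left(-45\right) \left(-48\right)\right) = \left(-12\right) 2160 = -25920$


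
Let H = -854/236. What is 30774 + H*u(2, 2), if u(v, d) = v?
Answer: 1815239/59 ≈ 30767.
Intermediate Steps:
H = -427/118 (H = -854*1/236 = -427/118 ≈ -3.6186)
30774 + H*u(2, 2) = 30774 - 427/118*2 = 30774 - 427/59 = 1815239/59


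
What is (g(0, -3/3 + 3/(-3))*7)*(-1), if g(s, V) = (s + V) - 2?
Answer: 28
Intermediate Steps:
g(s, V) = -2 + V + s (g(s, V) = (V + s) - 2 = -2 + V + s)
(g(0, -3/3 + 3/(-3))*7)*(-1) = ((-2 + (-3/3 + 3/(-3)) + 0)*7)*(-1) = ((-2 + (-3*⅓ + 3*(-⅓)) + 0)*7)*(-1) = ((-2 + (-1 - 1) + 0)*7)*(-1) = ((-2 - 2 + 0)*7)*(-1) = -4*7*(-1) = -28*(-1) = 28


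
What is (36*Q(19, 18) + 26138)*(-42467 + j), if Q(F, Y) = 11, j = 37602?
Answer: -129087910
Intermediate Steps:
(36*Q(19, 18) + 26138)*(-42467 + j) = (36*11 + 26138)*(-42467 + 37602) = (396 + 26138)*(-4865) = 26534*(-4865) = -129087910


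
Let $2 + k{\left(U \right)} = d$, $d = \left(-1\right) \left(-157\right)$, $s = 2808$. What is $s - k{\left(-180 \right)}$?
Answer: $2653$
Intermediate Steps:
$d = 157$
$k{\left(U \right)} = 155$ ($k{\left(U \right)} = -2 + 157 = 155$)
$s - k{\left(-180 \right)} = 2808 - 155 = 2653$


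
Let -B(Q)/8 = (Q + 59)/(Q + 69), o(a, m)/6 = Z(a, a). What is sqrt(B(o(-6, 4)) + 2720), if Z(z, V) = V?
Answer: 2*sqrt(739002)/33 ≈ 52.100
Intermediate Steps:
o(a, m) = 6*a
B(Q) = -8*(59 + Q)/(69 + Q) (B(Q) = -8*(Q + 59)/(Q + 69) = -8*(59 + Q)/(69 + Q))
sqrt(B(o(-6, 4)) + 2720) = sqrt(8*(-59 - 6*(-6))/(69 + 6*(-6)) + 2720) = sqrt(8*(-59 - 1*(-36))/(69 - 36) + 2720) = sqrt(8*(-59 + 36)/33 + 2720) = sqrt(8*(1/33)*(-23) + 2720) = sqrt(-184/33 + 2720) = sqrt(89576/33) = 2*sqrt(739002)/33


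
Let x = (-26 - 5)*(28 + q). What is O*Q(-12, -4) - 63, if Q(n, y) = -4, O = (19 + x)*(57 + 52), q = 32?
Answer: 802613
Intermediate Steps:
x = -1860 (x = (-26 - 5)*(28 + 32) = -31*60 = -1860)
O = -200669 (O = (19 - 1860)*(57 + 52) = -1841*109 = -200669)
O*Q(-12, -4) - 63 = -200669*(-4) - 63 = 802676 - 63 = 802613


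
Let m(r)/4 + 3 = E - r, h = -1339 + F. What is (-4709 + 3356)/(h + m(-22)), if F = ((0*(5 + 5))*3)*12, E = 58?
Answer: 1353/1031 ≈ 1.3123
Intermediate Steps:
F = 0 (F = ((0*10)*3)*12 = (0*3)*12 = 0*12 = 0)
h = -1339 (h = -1339 + 0 = -1339)
m(r) = 220 - 4*r (m(r) = -12 + 4*(58 - r) = -12 + (232 - 4*r) = 220 - 4*r)
(-4709 + 3356)/(h + m(-22)) = (-4709 + 3356)/(-1339 + (220 - 4*(-22))) = -1353/(-1339 + (220 + 88)) = -1353/(-1339 + 308) = -1353/(-1031) = -1353*(-1/1031) = 1353/1031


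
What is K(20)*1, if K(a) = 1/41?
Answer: 1/41 ≈ 0.024390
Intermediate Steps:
K(a) = 1/41
K(20)*1 = (1/41)*1 = 1/41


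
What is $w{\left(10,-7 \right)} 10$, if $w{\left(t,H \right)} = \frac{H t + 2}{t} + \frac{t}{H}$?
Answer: $- \frac{576}{7} \approx -82.286$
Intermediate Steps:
$w{\left(t,H \right)} = \frac{t}{H} + \frac{2 + H t}{t}$ ($w{\left(t,H \right)} = \frac{2 + H t}{t} + \frac{t}{H} = \frac{t}{H} + \frac{2 + H t}{t}$)
$w{\left(10,-7 \right)} 10 = \left(-7 + \frac{2}{10} + \frac{10}{-7}\right) 10 = \left(-7 + 2 \cdot \frac{1}{10} + 10 \left(- \frac{1}{7}\right)\right) 10 = \left(-7 + \frac{1}{5} - \frac{10}{7}\right) 10 = \left(- \frac{288}{35}\right) 10 = - \frac{576}{7}$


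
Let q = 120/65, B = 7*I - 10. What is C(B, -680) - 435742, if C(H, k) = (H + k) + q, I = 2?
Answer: -5673410/13 ≈ -4.3642e+5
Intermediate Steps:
B = 4 (B = 7*2 - 10 = 14 - 10 = 4)
q = 24/13 (q = 120*(1/65) = 24/13 ≈ 1.8462)
C(H, k) = 24/13 + H + k (C(H, k) = (H + k) + 24/13 = 24/13 + H + k)
C(B, -680) - 435742 = (24/13 + 4 - 680) - 435742 = -8764/13 - 435742 = -5673410/13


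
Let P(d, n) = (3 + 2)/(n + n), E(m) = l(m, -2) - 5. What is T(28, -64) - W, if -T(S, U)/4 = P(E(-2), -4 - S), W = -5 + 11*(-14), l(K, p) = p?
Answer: 2549/16 ≈ 159.31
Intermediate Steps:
E(m) = -7 (E(m) = -2 - 5 = -7)
P(d, n) = 5/(2*n) (P(d, n) = 5/((2*n)) = 5*(1/(2*n)) = 5/(2*n))
W = -159 (W = -5 - 154 = -159)
T(S, U) = -10/(-4 - S)
T(28, -64) - W = 10/(4 + 28) - 1*(-159) = 10/32 + 159 = 10*(1/32) + 159 = 5/16 + 159 = 2549/16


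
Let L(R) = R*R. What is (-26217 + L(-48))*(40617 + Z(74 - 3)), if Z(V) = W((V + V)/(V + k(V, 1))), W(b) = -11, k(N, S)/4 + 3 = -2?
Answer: -971011278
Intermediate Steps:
k(N, S) = -20 (k(N, S) = -12 + 4*(-2) = -12 - 8 = -20)
L(R) = R**2
Z(V) = -11
(-26217 + L(-48))*(40617 + Z(74 - 3)) = (-26217 + (-48)**2)*(40617 - 11) = (-26217 + 2304)*40606 = -23913*40606 = -971011278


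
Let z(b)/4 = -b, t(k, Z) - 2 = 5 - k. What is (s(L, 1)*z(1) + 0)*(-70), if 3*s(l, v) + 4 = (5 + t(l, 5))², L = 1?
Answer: 10920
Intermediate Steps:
t(k, Z) = 7 - k (t(k, Z) = 2 + (5 - k) = 7 - k)
z(b) = -4*b (z(b) = 4*(-b) = -4*b)
s(l, v) = -4/3 + (12 - l)²/3 (s(l, v) = -4/3 + (5 + (7 - l))²/3 = -4/3 + (12 - l)²/3)
(s(L, 1)*z(1) + 0)*(-70) = ((-4/3 + (-12 + 1)²/3)*(-4*1) + 0)*(-70) = ((-4/3 + (⅓)*(-11)²)*(-4) + 0)*(-70) = ((-4/3 + (⅓)*121)*(-4) + 0)*(-70) = ((-4/3 + 121/3)*(-4) + 0)*(-70) = (39*(-4) + 0)*(-70) = (-156 + 0)*(-70) = -156*(-70) = 10920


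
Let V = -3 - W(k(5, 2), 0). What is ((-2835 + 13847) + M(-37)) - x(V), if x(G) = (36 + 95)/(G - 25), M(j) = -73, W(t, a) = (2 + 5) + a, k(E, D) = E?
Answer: 382996/35 ≈ 10943.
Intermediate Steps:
W(t, a) = 7 + a
V = -10 (V = -3 - (7 + 0) = -3 - 1*7 = -3 - 7 = -10)
x(G) = 131/(-25 + G)
((-2835 + 13847) + M(-37)) - x(V) = ((-2835 + 13847) - 73) - 131/(-25 - 10) = (11012 - 73) - 131/(-35) = 10939 - 131*(-1)/35 = 10939 - 1*(-131/35) = 10939 + 131/35 = 382996/35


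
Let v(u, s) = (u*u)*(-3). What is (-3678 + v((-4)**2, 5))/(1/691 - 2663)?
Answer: 1536093/920066 ≈ 1.6695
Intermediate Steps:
v(u, s) = -3*u**2 (v(u, s) = u**2*(-3) = -3*u**2)
(-3678 + v((-4)**2, 5))/(1/691 - 2663) = (-3678 - 3*((-4)**2)**2)/(1/691 - 2663) = (-3678 - 3*16**2)/(1/691 - 2663) = (-3678 - 3*256)/(-1840132/691) = (-3678 - 768)*(-691/1840132) = -4446*(-691/1840132) = 1536093/920066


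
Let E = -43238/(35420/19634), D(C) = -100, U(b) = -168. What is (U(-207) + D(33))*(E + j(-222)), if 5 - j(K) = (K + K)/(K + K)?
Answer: 56869145204/8855 ≈ 6.4223e+6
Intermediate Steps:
j(K) = 4 (j(K) = 5 - (K + K)/(K + K) = 5 - 2*K/(2*K) = 5 - 2*K*1/(2*K) = 5 - 1*1 = 5 - 1 = 4)
E = -212233723/8855 (E = -43238/(35420*(1/19634)) = -43238/17710/9817 = -43238*9817/17710 = -212233723/8855 ≈ -23968.)
(U(-207) + D(33))*(E + j(-222)) = (-168 - 100)*(-212233723/8855 + 4) = -268*(-212198303/8855) = 56869145204/8855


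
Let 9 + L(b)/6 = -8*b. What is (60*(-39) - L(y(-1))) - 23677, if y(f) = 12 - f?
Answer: -25339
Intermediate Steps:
L(b) = -54 - 48*b (L(b) = -54 + 6*(-8*b) = -54 - 48*b)
(60*(-39) - L(y(-1))) - 23677 = (60*(-39) - (-54 - 48*(12 - 1*(-1)))) - 23677 = (-2340 - (-54 - 48*(12 + 1))) - 23677 = (-2340 - (-54 - 48*13)) - 23677 = (-2340 - (-54 - 624)) - 23677 = (-2340 - 1*(-678)) - 23677 = (-2340 + 678) - 23677 = -1662 - 23677 = -25339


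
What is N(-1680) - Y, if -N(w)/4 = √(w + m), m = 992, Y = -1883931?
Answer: 1883931 - 16*I*√43 ≈ 1.8839e+6 - 104.92*I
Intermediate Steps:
N(w) = -4*√(992 + w) (N(w) = -4*√(w + 992) = -4*√(992 + w))
N(-1680) - Y = -4*√(992 - 1680) - 1*(-1883931) = -16*I*√43 + 1883931 = 1883931 - 16*I*√43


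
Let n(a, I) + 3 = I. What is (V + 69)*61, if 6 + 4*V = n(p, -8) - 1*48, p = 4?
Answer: 12871/4 ≈ 3217.8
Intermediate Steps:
n(a, I) = -3 + I
V = -65/4 (V = -3/2 + ((-3 - 8) - 1*48)/4 = -3/2 + (-11 - 48)/4 = -3/2 + (1/4)*(-59) = -3/2 - 59/4 = -65/4 ≈ -16.250)
(V + 69)*61 = (-65/4 + 69)*61 = (211/4)*61 = 12871/4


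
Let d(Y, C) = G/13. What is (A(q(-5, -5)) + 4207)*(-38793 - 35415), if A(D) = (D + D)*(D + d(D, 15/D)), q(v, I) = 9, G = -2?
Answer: -4212120288/13 ≈ -3.2401e+8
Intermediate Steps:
d(Y, C) = -2/13
A(D) = 2*D*(-2/13 + D) (A(D) = (D + D)*(D - 2/13) = (2*D)*(-2/13 + D) = 2*D*(-2/13 + D))
(A(q(-5, -5)) + 4207)*(-38793 - 35415) = ((2/13)*9*(-2 + 13*9) + 4207)*(-38793 - 35415) = ((2/13)*9*(-2 + 117) + 4207)*(-74208) = ((2/13)*9*115 + 4207)*(-74208) = (2070/13 + 4207)*(-74208) = (56761/13)*(-74208) = -4212120288/13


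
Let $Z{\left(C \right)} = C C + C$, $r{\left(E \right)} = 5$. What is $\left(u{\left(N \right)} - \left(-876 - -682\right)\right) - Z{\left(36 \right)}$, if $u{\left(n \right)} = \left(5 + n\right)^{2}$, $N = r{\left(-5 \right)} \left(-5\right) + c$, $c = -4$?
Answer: $-562$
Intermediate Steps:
$Z{\left(C \right)} = C + C^{2}$ ($Z{\left(C \right)} = C^{2} + C = C + C^{2}$)
$N = -29$ ($N = 5 \left(-5\right) - 4 = -25 - 4 = -29$)
$\left(u{\left(N \right)} - \left(-876 - -682\right)\right) - Z{\left(36 \right)} = \left(\left(5 - 29\right)^{2} - \left(-876 - -682\right)\right) - 36 \left(1 + 36\right) = \left(\left(-24\right)^{2} - \left(-876 + 682\right)\right) - 36 \cdot 37 = \left(576 - -194\right) - 1332 = \left(576 + 194\right) - 1332 = 770 - 1332 = -562$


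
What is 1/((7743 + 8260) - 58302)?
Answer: -1/42299 ≈ -2.3641e-5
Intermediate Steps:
1/((7743 + 8260) - 58302) = 1/(16003 - 58302) = 1/(-42299) = -1/42299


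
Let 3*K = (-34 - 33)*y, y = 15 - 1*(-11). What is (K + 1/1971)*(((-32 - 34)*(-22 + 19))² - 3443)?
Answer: -40928214173/1971 ≈ -2.0765e+7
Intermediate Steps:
y = 26 (y = 15 + 11 = 26)
K = -1742/3 (K = ((-34 - 33)*26)/3 = (-67*26)/3 = (⅓)*(-1742) = -1742/3 ≈ -580.67)
(K + 1/1971)*(((-32 - 34)*(-22 + 19))² - 3443) = (-1742/3 + 1/1971)*(((-32 - 34)*(-22 + 19))² - 3443) = (-1742/3 + 1/1971)*((-66*(-3))² - 3443) = -1144493*(198² - 3443)/1971 = -1144493*(39204 - 3443)/1971 = -1144493/1971*35761 = -40928214173/1971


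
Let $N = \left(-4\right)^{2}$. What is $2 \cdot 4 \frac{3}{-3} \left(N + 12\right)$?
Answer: $-224$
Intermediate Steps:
$N = 16$
$2 \cdot 4 \frac{3}{-3} \left(N + 12\right) = 2 \cdot 4 \frac{3}{-3} \left(16 + 12\right) = 8 \cdot 3 \left(- \frac{1}{3}\right) 28 = 8 \left(-1\right) 28 = \left(-8\right) 28 = -224$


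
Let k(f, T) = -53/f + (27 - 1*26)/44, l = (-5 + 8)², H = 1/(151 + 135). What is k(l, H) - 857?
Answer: -341695/396 ≈ -862.87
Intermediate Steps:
H = 1/286 ≈ 0.0034965
l = 9 (l = 3² = 9)
k(f, T) = 1/44 - 53/f (k(f, T) = -53/f + (27 - 26)*(1/44) = -53/f + 1*(1/44) = -53/f + 1/44 = 1/44 - 53/f)
k(l, H) - 857 = (1/44)*(-2332 + 9)/9 - 857 = (1/44)*(⅑)*(-2323) - 857 = -2323/396 - 857 = -341695/396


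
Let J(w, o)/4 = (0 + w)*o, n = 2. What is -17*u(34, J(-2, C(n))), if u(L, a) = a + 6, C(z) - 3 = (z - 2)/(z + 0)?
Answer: 306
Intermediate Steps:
C(z) = 3 + (-2 + z)/z (C(z) = 3 + (z - 2)/(z + 0) = 3 + (-2 + z)/z)
J(w, o) = 4*o*w (J(w, o) = 4*((0 + w)*o) = 4*(w*o) = 4*(o*w) = 4*o*w)
u(L, a) = 6 + a
-17*u(34, J(-2, C(n))) = -17*(6 + 4*(4 - 2/2)*(-2)) = -17*(6 + 4*(4 - 2*½)*(-2)) = -17*(6 + 4*(4 - 1)*(-2)) = -17*(6 + 4*3*(-2)) = -17*(6 - 24) = -17*(-18) = 306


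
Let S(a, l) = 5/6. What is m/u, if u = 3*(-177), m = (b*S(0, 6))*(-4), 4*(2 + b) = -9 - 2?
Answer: -95/3186 ≈ -0.029818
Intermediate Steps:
S(a, l) = ⅚ (S(a, l) = 5*(⅙) = ⅚)
b = -19/4 (b = -2 + (-9 - 2)/4 = -2 + (¼)*(-11) = -2 - 11/4 = -19/4 ≈ -4.7500)
m = 95/6 (m = -19/4*⅚*(-4) = -95/24*(-4) = 95/6 ≈ 15.833)
u = -531
m/u = (95/6)/(-531) = (95/6)*(-1/531) = -95/3186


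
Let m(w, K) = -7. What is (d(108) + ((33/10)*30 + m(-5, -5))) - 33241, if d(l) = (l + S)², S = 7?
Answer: -19924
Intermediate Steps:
d(l) = (7 + l)² (d(l) = (l + 7)² = (7 + l)²)
(d(108) + ((33/10)*30 + m(-5, -5))) - 33241 = ((7 + 108)² + ((33/10)*30 - 7)) - 33241 = (115² + ((33*(⅒))*30 - 7)) - 33241 = (13225 + ((33/10)*30 - 7)) - 33241 = (13225 + (99 - 7)) - 33241 = (13225 + 92) - 33241 = 13317 - 33241 = -19924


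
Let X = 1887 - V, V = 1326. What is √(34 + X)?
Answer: √595 ≈ 24.393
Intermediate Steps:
X = 561 (X = 1887 - 1*1326 = 1887 - 1326 = 561)
√(34 + X) = √(34 + 561) = √595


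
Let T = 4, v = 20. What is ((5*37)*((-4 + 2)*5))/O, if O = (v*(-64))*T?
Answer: 185/512 ≈ 0.36133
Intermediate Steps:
O = -5120 (O = (20*(-64))*4 = -1280*4 = -5120)
((5*37)*((-4 + 2)*5))/O = ((5*37)*((-4 + 2)*5))/(-5120) = (185*(-2*5))*(-1/5120) = (185*(-10))*(-1/5120) = -1850*(-1/5120) = 185/512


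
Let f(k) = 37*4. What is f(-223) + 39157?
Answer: 39305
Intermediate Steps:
f(k) = 148
f(-223) + 39157 = 148 + 39157 = 39305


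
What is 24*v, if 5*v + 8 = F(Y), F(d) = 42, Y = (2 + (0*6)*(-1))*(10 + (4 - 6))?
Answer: 816/5 ≈ 163.20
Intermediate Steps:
Y = 16 (Y = (2 + 0*(-1))*(10 - 2) = (2 + 0)*8 = 2*8 = 16)
v = 34/5 (v = -8/5 + (1/5)*42 = -8/5 + 42/5 = 34/5 ≈ 6.8000)
24*v = 24*(34/5) = 816/5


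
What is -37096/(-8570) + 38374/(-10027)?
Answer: 21548206/42965695 ≈ 0.50152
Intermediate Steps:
-37096/(-8570) + 38374/(-10027) = -37096*(-1/8570) + 38374*(-1/10027) = 18548/4285 - 38374/10027 = 21548206/42965695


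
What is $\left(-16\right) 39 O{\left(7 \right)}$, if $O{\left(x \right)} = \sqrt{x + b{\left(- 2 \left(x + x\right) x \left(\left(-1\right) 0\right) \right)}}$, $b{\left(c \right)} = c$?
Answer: $- 624 \sqrt{7} \approx -1650.9$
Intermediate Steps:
$O{\left(x \right)} = \sqrt{x}$ ($O{\left(x \right)} = \sqrt{x + - 2 \left(x + x\right) x \left(\left(-1\right) 0\right)} = \sqrt{x + - 2 \cdot 2 x x 0} = \sqrt{x + - 2 \cdot 2 x^{2} \cdot 0} = \sqrt{x + - 4 x^{2} \cdot 0} = \sqrt{x + 0} = \sqrt{x}$)
$\left(-16\right) 39 O{\left(7 \right)} = \left(-16\right) 39 \sqrt{7} = - 624 \sqrt{7}$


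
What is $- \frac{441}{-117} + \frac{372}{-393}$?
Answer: $\frac{4807}{1703} \approx 2.8227$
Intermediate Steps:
$- \frac{441}{-117} + \frac{372}{-393} = \left(-441\right) \left(- \frac{1}{117}\right) + 372 \left(- \frac{1}{393}\right) = \frac{49}{13} - \frac{124}{131} = \frac{4807}{1703}$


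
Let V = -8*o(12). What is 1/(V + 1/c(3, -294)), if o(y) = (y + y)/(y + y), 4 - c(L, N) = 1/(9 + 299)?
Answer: -1231/9540 ≈ -0.12904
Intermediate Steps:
c(L, N) = 1231/308 (c(L, N) = 4 - 1/(9 + 299) = 4 - 1/308 = 1231/308)
o(y) = 1 (o(y) = (2*y)/((2*y)) = (2*y)*(1/(2*y)) = 1)
V = -8 (V = -8*1 = -8)
1/(V + 1/c(3, -294)) = 1/(-8 + 1/(1231/308)) = 1/(-8 + 308/1231) = 1/(-9540/1231) = -1231/9540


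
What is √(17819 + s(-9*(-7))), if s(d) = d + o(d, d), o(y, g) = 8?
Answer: √17890 ≈ 133.75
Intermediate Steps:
s(d) = 8 + d (s(d) = d + 8 = 8 + d)
√(17819 + s(-9*(-7))) = √(17819 + (8 - 9*(-7))) = √(17819 + (8 + 63)) = √(17819 + 71) = √17890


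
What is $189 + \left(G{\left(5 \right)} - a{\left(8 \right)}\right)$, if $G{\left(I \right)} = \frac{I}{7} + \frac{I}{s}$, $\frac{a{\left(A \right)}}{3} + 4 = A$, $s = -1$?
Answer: $\frac{1209}{7} \approx 172.71$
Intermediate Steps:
$a{\left(A \right)} = -12 + 3 A$
$G{\left(I \right)} = - \frac{6 I}{7}$ ($G{\left(I \right)} = \frac{I}{7} + \frac{I}{-1} = I \frac{1}{7} + I \left(-1\right) = \frac{I}{7} - I = - \frac{6 I}{7}$)
$189 + \left(G{\left(5 \right)} - a{\left(8 \right)}\right) = 189 - \left(- \frac{54}{7} + 24\right) = 189 - \frac{114}{7} = \frac{1209}{7}$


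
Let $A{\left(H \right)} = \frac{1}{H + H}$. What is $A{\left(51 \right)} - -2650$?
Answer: $\frac{270301}{102} \approx 2650.0$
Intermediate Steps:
$A{\left(H \right)} = \frac{1}{2 H}$
$A{\left(51 \right)} - -2650 = \frac{1}{2 \cdot 51} - -2650 = \frac{1}{2} \cdot \frac{1}{51} + 2650 = \frac{1}{102} + 2650 = \frac{270301}{102}$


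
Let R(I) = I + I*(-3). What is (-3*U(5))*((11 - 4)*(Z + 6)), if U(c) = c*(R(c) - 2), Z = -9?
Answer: -3780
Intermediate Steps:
R(I) = -2*I (R(I) = I - 3*I = -2*I)
U(c) = c*(-2 - 2*c) (U(c) = c*(-2*c - 2) = c*(-2 - 2*c))
(-3*U(5))*((11 - 4)*(Z + 6)) = (-(-6)*5*(1 + 5))*((11 - 4)*(-9 + 6)) = (-(-6)*5*6)*(7*(-3)) = -3*(-60)*(-21) = 180*(-21) = -3780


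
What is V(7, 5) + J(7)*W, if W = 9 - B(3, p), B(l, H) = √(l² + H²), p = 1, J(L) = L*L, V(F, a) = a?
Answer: 446 - 49*√10 ≈ 291.05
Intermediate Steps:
J(L) = L²
B(l, H) = √(H² + l²)
W = 9 - √10 (W = 9 - √(1² + 3²) = 9 - √(1 + 9) = 9 - √10 ≈ 5.8377)
V(7, 5) + J(7)*W = 5 + 7²*(9 - √10) = 5 + 49*(9 - √10) = 5 + (441 - 49*√10) = 446 - 49*√10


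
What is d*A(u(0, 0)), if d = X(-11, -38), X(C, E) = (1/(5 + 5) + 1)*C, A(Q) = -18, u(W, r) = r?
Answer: 1089/5 ≈ 217.80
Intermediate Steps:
X(C, E) = 11*C/10 (X(C, E) = (1/10 + 1)*C = (⅒ + 1)*C = 11*C/10)
d = -121/10 (d = (11/10)*(-11) = -121/10 ≈ -12.100)
d*A(u(0, 0)) = -121/10*(-18) = 1089/5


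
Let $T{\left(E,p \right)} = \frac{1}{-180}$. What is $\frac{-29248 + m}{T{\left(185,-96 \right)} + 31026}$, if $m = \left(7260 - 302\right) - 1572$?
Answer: $- \frac{4295160}{5584679} \approx -0.7691$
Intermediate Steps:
$T{\left(E,p \right)} = - \frac{1}{180}$
$m = 5386$ ($m = 6958 - 1572 = 5386$)
$\frac{-29248 + m}{T{\left(185,-96 \right)} + 31026} = \frac{-29248 + 5386}{- \frac{1}{180} + 31026} = - \frac{23862}{\frac{5584679}{180}} = \left(-23862\right) \frac{180}{5584679} = - \frac{4295160}{5584679}$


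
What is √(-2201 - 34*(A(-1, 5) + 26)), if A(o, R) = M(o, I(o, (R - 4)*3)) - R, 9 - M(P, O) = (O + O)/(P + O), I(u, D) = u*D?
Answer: I*√3170 ≈ 56.303*I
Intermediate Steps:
I(u, D) = D*u
M(P, O) = 9 - 2*O/(O + P) (M(P, O) = 9 - (O + O)/(P + O) = 9 - 2*O/(O + P))
A(o, R) = -R + (9*o + 7*o*(-12 + 3*R))/(o + o*(-12 + 3*R)) (A(o, R) = (7*(((R - 4)*3)*o) + 9*o)/(((R - 4)*3)*o + o) - R = (7*(((-4 + R)*3)*o) + 9*o)/(((-4 + R)*3)*o + o) - R = (7*((-12 + 3*R)*o) + 9*o)/((-12 + 3*R)*o + o) - R = (7*(o*(-12 + 3*R)) + 9*o)/(o*(-12 + 3*R) + o) - R = (7*o*(-12 + 3*R) + 9*o)/(o + o*(-12 + 3*R)) - R = (9*o + 7*o*(-12 + 3*R))/(o + o*(-12 + 3*R)) - R = -R + (9*o + 7*o*(-12 + 3*R))/(o + o*(-12 + 3*R)))
√(-2201 - 34*(A(-1, 5) + 26)) = √(-2201 - 34*((-75 - 3*5² + 32*5)/(-11 + 3*5) + 26)) = √(-2201 - 34*((-75 - 3*25 + 160)/(-11 + 15) + 26)) = √(-2201 - 34*((-75 - 75 + 160)/4 + 26)) = √(-2201 - 34*((¼)*10 + 26)) = √(-2201 - 34*(5/2 + 26)) = √(-2201 - 34*57/2) = √(-2201 - 969) = √(-3170) = I*√3170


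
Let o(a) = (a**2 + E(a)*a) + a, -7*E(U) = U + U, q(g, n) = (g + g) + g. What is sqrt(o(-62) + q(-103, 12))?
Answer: 3*sqrt(12929)/7 ≈ 48.731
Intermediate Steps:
q(g, n) = 3*g (q(g, n) = 2*g + g = 3*g)
E(U) = -2*U/7 (E(U) = -(U + U)/7 = -2*U/7)
o(a) = a + 5*a**2/7 (o(a) = (a**2 + (-2*a/7)*a) + a = (a**2 - 2*a**2/7) + a = 5*a**2/7 + a = a + 5*a**2/7)
sqrt(o(-62) + q(-103, 12)) = sqrt((1/7)*(-62)*(7 + 5*(-62)) + 3*(-103)) = sqrt((1/7)*(-62)*(7 - 310) - 309) = sqrt((1/7)*(-62)*(-303) - 309) = sqrt(18786/7 - 309) = sqrt(16623/7) = 3*sqrt(12929)/7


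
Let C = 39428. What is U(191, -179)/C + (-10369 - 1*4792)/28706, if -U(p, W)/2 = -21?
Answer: -74570282/141477521 ≈ -0.52708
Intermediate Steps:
U(p, W) = 42 (U(p, W) = -2*(-21) = 42)
U(191, -179)/C + (-10369 - 1*4792)/28706 = 42/39428 + (-10369 - 1*4792)/28706 = 42*(1/39428) + (-10369 - 4792)*(1/28706) = 21/19714 - 15161*1/28706 = 21/19714 - 15161/28706 = -74570282/141477521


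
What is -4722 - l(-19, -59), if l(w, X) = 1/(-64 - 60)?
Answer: -585527/124 ≈ -4722.0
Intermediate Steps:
l(w, X) = -1/124 (l(w, X) = 1/(-124) = -1/124)
-4722 - l(-19, -59) = -4722 - 1*(-1/124) = -4722 + 1/124 = -585527/124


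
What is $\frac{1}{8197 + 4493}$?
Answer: $\frac{1}{12690} \approx 7.8802 \cdot 10^{-5}$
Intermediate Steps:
$\frac{1}{8197 + 4493} = \frac{1}{12690}$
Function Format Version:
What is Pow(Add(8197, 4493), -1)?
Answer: Rational(1, 12690) ≈ 7.8802e-5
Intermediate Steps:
Pow(Add(8197, 4493), -1) = Pow(12690, -1) = Rational(1, 12690)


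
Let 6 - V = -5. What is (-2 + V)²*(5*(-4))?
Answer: -1620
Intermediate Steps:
V = 11 (V = 6 - 1*(-5) = 6 + 5 = 11)
(-2 + V)²*(5*(-4)) = (-2 + 11)²*(5*(-4)) = 9²*(-20) = 81*(-20) = -1620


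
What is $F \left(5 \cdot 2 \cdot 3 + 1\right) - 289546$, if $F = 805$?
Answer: $-264591$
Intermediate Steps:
$F \left(5 \cdot 2 \cdot 3 + 1\right) - 289546 = 805 \left(5 \cdot 2 \cdot 3 + 1\right) - 289546 = 805 \left(5 \cdot 6 + 1\right) - 289546 = 805 \left(30 + 1\right) - 289546 = 805 \cdot 31 - 289546 = 24955 - 289546 = -264591$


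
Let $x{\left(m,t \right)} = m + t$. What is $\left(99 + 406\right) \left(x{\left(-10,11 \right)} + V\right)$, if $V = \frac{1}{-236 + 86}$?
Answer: $\frac{15049}{30} \approx 501.63$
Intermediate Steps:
$V = - \frac{1}{150}$ ($V = \frac{1}{-150} = - \frac{1}{150} \approx -0.0066667$)
$\left(99 + 406\right) \left(x{\left(-10,11 \right)} + V\right) = \left(99 + 406\right) \left(\left(-10 + 11\right) - \frac{1}{150}\right) = 505 \left(1 - \frac{1}{150}\right) = 505 \cdot \frac{149}{150} = \frac{15049}{30}$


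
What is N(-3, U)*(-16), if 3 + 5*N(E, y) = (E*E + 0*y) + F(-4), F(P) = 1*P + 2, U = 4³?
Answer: -64/5 ≈ -12.800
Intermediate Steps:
U = 64
F(P) = 2 + P (F(P) = P + 2 = 2 + P)
N(E, y) = -1 + E²/5 (N(E, y) = -⅗ + ((E*E + 0*y) + (2 - 4))/5 = -⅗ + ((E² + 0) - 2)/5 = -⅗ + (E² - 2)/5 = -⅗ + (-2 + E²)/5 = -⅗ + (-⅖ + E²/5) = -1 + E²/5)
N(-3, U)*(-16) = (-1 + (⅕)*(-3)²)*(-16) = (-1 + (⅕)*9)*(-16) = (-1 + 9/5)*(-16) = (⅘)*(-16) = -64/5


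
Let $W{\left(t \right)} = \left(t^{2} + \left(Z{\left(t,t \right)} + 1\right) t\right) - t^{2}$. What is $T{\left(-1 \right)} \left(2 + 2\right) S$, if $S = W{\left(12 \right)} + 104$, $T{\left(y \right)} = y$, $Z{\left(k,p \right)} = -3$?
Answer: $-320$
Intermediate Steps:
$W{\left(t \right)} = - 2 t$ ($W{\left(t \right)} = \left(t^{2} + \left(-3 + 1\right) t\right) - t^{2} = \left(t^{2} - 2 t\right) - t^{2} = - 2 t$)
$S = 80$ ($S = \left(-2\right) 12 + 104 = -24 + 104 = 80$)
$T{\left(-1 \right)} \left(2 + 2\right) S = - (2 + 2) 80 = \left(-1\right) 4 \cdot 80 = \left(-4\right) 80 = -320$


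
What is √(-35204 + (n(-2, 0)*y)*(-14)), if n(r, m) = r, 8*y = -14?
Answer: 3*I*√3917 ≈ 187.76*I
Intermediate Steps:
y = -7/4 (y = (⅛)*(-14) = -7/4 ≈ -1.7500)
√(-35204 + (n(-2, 0)*y)*(-14)) = √(-35204 - 2*(-7/4)*(-14)) = √(-35204 + (7/2)*(-14)) = √(-35204 - 49) = √(-35253) = 3*I*√3917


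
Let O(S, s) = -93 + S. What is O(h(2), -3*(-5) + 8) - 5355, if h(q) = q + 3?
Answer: -5443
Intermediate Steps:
h(q) = 3 + q
O(h(2), -3*(-5) + 8) - 5355 = (-93 + (3 + 2)) - 5355 = (-93 + 5) - 5355 = -88 - 5355 = -5443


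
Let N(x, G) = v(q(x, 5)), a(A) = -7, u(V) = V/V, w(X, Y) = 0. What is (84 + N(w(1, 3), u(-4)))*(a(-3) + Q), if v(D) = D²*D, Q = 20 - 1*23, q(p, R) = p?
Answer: -840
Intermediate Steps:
u(V) = 1
Q = -3 (Q = 20 - 23 = -3)
v(D) = D³
N(x, G) = x³
(84 + N(w(1, 3), u(-4)))*(a(-3) + Q) = (84 + 0³)*(-7 - 3) = (84 + 0)*(-10) = 84*(-10) = -840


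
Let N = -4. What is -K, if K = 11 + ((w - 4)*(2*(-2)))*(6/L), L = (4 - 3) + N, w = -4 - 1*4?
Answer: 85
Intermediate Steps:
w = -8 (w = -4 - 4 = -8)
L = -3 (L = (4 - 3) - 4 = 1 - 4 = -3)
K = -85 (K = 11 + ((-8 - 4)*(2*(-2)))*(6/(-3)) = 11 + (-12*(-4))*(6*(-1/3)) = 11 + 48*(-2) = 11 - 96 = -85)
-K = -1*(-85) = 85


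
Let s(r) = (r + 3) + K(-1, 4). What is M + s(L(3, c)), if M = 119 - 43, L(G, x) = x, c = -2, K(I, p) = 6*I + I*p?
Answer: 67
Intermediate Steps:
M = 76
s(r) = -7 + r (s(r) = (r + 3) - (6 + 4) = (3 + r) - 1*10 = (3 + r) - 10 = -7 + r)
M + s(L(3, c)) = 76 + (-7 - 2) = 76 - 9 = 67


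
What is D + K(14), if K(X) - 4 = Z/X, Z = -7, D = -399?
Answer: -791/2 ≈ -395.50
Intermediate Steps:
K(X) = 4 - 7/X
D + K(14) = -399 + (4 - 7/14) = -399 + (4 - 7*1/14) = -399 + (4 - 1/2) = -399 + 7/2 = -791/2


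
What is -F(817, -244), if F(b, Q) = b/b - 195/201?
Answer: -2/67 ≈ -0.029851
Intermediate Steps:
F(b, Q) = 2/67 (F(b, Q) = 1 - 195*1/201 = 1 - 65/67 = 2/67)
-F(817, -244) = -1*2/67 = -2/67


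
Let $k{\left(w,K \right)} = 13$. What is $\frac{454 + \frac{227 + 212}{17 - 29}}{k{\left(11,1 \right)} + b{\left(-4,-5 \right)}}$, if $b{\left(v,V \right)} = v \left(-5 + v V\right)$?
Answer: $- \frac{5009}{564} \approx -8.8812$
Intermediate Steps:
$b{\left(v,V \right)} = v \left(-5 + V v\right)$
$\frac{454 + \frac{227 + 212}{17 - 29}}{k{\left(11,1 \right)} + b{\left(-4,-5 \right)}} = \frac{454 + \frac{227 + 212}{17 - 29}}{13 - 4 \left(-5 - -20\right)} = \frac{454 + \frac{439}{-12}}{13 - 4 \left(-5 + 20\right)} = \frac{454 + 439 \left(- \frac{1}{12}\right)}{13 - 60} = \frac{454 - \frac{439}{12}}{13 - 60} = \frac{5009}{12 \left(-47\right)} = \frac{5009}{12} \left(- \frac{1}{47}\right) = - \frac{5009}{564}$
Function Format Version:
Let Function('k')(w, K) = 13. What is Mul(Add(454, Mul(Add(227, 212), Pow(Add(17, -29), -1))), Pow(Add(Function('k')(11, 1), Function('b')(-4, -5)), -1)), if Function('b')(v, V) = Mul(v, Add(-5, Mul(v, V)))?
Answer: Rational(-5009, 564) ≈ -8.8812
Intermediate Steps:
Function('b')(v, V) = Mul(v, Add(-5, Mul(V, v)))
Mul(Add(454, Mul(Add(227, 212), Pow(Add(17, -29), -1))), Pow(Add(Function('k')(11, 1), Function('b')(-4, -5)), -1)) = Mul(Add(454, Mul(Add(227, 212), Pow(Add(17, -29), -1))), Pow(Add(13, Mul(-4, Add(-5, Mul(-5, -4)))), -1)) = Mul(Add(454, Mul(439, Pow(-12, -1))), Pow(Add(13, Mul(-4, Add(-5, 20))), -1)) = Mul(Add(454, Mul(439, Rational(-1, 12))), Pow(Add(13, Mul(-4, 15)), -1)) = Mul(Add(454, Rational(-439, 12)), Pow(Add(13, -60), -1)) = Mul(Rational(5009, 12), Pow(-47, -1)) = Mul(Rational(5009, 12), Rational(-1, 47)) = Rational(-5009, 564)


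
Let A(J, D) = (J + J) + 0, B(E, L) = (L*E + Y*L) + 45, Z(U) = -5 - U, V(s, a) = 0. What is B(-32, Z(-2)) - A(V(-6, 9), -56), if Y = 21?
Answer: 78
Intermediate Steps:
B(E, L) = 45 + 21*L + E*L (B(E, L) = (L*E + 21*L) + 45 = (E*L + 21*L) + 45 = (21*L + E*L) + 45 = 45 + 21*L + E*L)
A(J, D) = 2*J (A(J, D) = 2*J + 0 = 2*J)
B(-32, Z(-2)) - A(V(-6, 9), -56) = (45 + 21*(-5 - 1*(-2)) - 32*(-5 - 1*(-2))) - 2*0 = (45 + 21*(-5 + 2) - 32*(-5 + 2)) - 1*0 = (45 + 21*(-3) - 32*(-3)) + 0 = (45 - 63 + 96) + 0 = 78 + 0 = 78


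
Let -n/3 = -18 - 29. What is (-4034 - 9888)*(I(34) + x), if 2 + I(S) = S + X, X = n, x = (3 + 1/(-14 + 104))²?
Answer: -10265672101/4050 ≈ -2.5347e+6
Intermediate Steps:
x = 73441/8100 (x = (3 + 1/90)² = (271/90)² = 73441/8100 ≈ 9.0668)
n = 141 (n = -3*(-18 - 29) = -3*(-47) = 141)
X = 141
I(S) = 139 + S (I(S) = -2 + (S + 141) = -2 + (141 + S) = 139 + S)
(-4034 - 9888)*(I(34) + x) = (-4034 - 9888)*((139 + 34) + 73441/8100) = -13922*(173 + 73441/8100) = -13922*1474741/8100 = -10265672101/4050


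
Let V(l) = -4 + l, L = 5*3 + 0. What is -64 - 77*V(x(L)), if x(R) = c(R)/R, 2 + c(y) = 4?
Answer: 3506/15 ≈ 233.73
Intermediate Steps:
c(y) = 2 (c(y) = -2 + 4 = 2)
L = 15 (L = 15 + 0 = 15)
x(R) = 2/R
-64 - 77*V(x(L)) = -64 - 77*(-4 + 2/15) = -64 - 77*(-58/15) = -64 + 4466/15 = 3506/15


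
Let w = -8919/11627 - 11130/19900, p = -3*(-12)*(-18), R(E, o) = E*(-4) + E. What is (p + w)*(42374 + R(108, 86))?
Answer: -63175662237705/2313773 ≈ -2.7304e+7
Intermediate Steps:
R(E, o) = -3*E (R(E, o) = -4*E + E = -3*E)
p = -648 (p = 36*(-18) = -648)
w = -30689661/23137730 (w = -8919*1/11627 - 11130*1/19900 = -8919/11627 - 1113/1990 = -30689661/23137730 ≈ -1.3264)
(p + w)*(42374 + R(108, 86)) = (-648 - 30689661/23137730)*(42374 - 3*108) = -15023938701*(42374 - 324)/23137730 = -15023938701/23137730*42050 = -63175662237705/2313773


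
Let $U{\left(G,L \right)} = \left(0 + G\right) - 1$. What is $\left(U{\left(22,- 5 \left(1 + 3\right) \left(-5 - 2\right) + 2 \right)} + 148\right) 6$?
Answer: $1014$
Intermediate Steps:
$U{\left(G,L \right)} = -1 + G$ ($U{\left(G,L \right)} = G - 1 = -1 + G$)
$\left(U{\left(22,- 5 \left(1 + 3\right) \left(-5 - 2\right) + 2 \right)} + 148\right) 6 = \left(\left(-1 + 22\right) + 148\right) 6 = \left(21 + 148\right) 6 = 169 \cdot 6 = 1014$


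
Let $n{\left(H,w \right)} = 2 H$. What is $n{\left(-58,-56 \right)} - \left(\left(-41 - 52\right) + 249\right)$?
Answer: $-272$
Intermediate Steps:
$n{\left(-58,-56 \right)} - \left(\left(-41 - 52\right) + 249\right) = 2 \left(-58\right) - \left(\left(-41 - 52\right) + 249\right) = -116 - \left(-93 + 249\right) = -116 - 156 = -272$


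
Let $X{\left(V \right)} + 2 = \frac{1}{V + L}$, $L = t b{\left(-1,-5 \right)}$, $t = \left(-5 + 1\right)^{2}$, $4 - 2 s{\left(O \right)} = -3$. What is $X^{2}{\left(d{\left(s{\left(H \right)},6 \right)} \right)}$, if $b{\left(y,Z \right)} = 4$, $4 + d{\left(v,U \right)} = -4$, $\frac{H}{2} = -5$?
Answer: $\frac{12321}{3136} \approx 3.9289$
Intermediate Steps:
$H = -10$ ($H = 2 \left(-5\right) = -10$)
$s{\left(O \right)} = \frac{7}{2}$ ($s{\left(O \right)} = 2 - - \frac{3}{2} = 2 + \frac{3}{2} = \frac{7}{2}$)
$d{\left(v,U \right)} = -8$ ($d{\left(v,U \right)} = -4 - 4 = -8$)
$t = 16$ ($t = \left(-4\right)^{2} = 16$)
$L = 64$ ($L = 16 \cdot 4 = 64$)
$X{\left(V \right)} = -2 + \frac{1}{64 + V}$ ($X{\left(V \right)} = -2 + \frac{1}{V + 64} = -2 + \frac{1}{64 + V}$)
$X^{2}{\left(d{\left(s{\left(H \right)},6 \right)} \right)} = \left(\frac{-127 - -16}{64 - 8}\right)^{2} = \left(\frac{-127 + 16}{56}\right)^{2} = \left(\frac{1}{56} \left(-111\right)\right)^{2} = \left(- \frac{111}{56}\right)^{2} = \frac{12321}{3136}$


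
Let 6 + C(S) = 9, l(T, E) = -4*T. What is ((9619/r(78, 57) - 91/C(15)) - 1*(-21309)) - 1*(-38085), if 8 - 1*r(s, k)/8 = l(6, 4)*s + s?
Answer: 2567388713/43248 ≈ 59364.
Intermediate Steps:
r(s, k) = 64 + 184*s (r(s, k) = 64 - 8*((-4*6)*s + s) = 64 - 8*(-24*s + s) = 64 - (-184)*s = 64 + 184*s)
C(S) = 3 (C(S) = -6 + 9 = 3)
((9619/r(78, 57) - 91/C(15)) - 1*(-21309)) - 1*(-38085) = ((9619/(64 + 184*78) - 91/3) - 1*(-21309)) - 1*(-38085) = ((9619/(64 + 14352) - 91*⅓) + 21309) + 38085 = ((9619/14416 - 91/3) + 21309) + 38085 = (-1282999/43248 + 21309) + 38085 = 920288633/43248 + 38085 = 2567388713/43248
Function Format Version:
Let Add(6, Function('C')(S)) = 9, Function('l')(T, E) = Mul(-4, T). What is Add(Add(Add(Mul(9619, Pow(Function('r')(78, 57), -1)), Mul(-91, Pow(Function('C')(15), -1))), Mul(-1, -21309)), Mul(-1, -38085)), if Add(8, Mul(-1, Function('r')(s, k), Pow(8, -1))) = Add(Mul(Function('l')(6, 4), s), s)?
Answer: Rational(2567388713, 43248) ≈ 59364.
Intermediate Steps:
Function('r')(s, k) = Add(64, Mul(184, s)) (Function('r')(s, k) = Add(64, Mul(-8, Add(Mul(Mul(-4, 6), s), s))) = Add(64, Mul(-8, Add(Mul(-24, s), s))) = Add(64, Mul(-8, Mul(-23, s))) = Add(64, Mul(184, s)))
Function('C')(S) = 3 (Function('C')(S) = Add(-6, 9) = 3)
Add(Add(Add(Mul(9619, Pow(Function('r')(78, 57), -1)), Mul(-91, Pow(Function('C')(15), -1))), Mul(-1, -21309)), Mul(-1, -38085)) = Add(Add(Add(Mul(9619, Pow(Add(64, Mul(184, 78)), -1)), Mul(-91, Pow(3, -1))), Mul(-1, -21309)), Mul(-1, -38085)) = Add(Add(Add(Mul(9619, Pow(Add(64, 14352), -1)), Mul(-91, Rational(1, 3))), 21309), 38085) = Add(Add(Add(Mul(9619, Pow(14416, -1)), Rational(-91, 3)), 21309), 38085) = Add(Add(Add(Mul(9619, Rational(1, 14416)), Rational(-91, 3)), 21309), 38085) = Add(Add(Add(Rational(9619, 14416), Rational(-91, 3)), 21309), 38085) = Add(Add(Rational(-1282999, 43248), 21309), 38085) = Add(Rational(920288633, 43248), 38085) = Rational(2567388713, 43248)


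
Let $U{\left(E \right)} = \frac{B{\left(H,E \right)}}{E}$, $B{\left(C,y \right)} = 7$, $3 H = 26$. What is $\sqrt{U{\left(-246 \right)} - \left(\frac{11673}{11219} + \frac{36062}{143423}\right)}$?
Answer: $\frac{i \sqrt{4221944566448468411838}}{56547058386} \approx 1.1491 i$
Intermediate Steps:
$H = \frac{26}{3}$ ($H = \frac{1}{3} \cdot 26 = \frac{26}{3} \approx 8.6667$)
$U{\left(E \right)} = \frac{7}{E}$
$\sqrt{U{\left(-246 \right)} - \left(\frac{11673}{11219} + \frac{36062}{143423}\right)} = \sqrt{\frac{7}{-246} - \left(\frac{11673}{11219} + \frac{36062}{143423}\right)} = \sqrt{7 \left(- \frac{1}{246}\right) - \frac{2078756257}{1609062637}} = \sqrt{- \frac{7}{246} - \frac{2078756257}{1609062637}} = \sqrt{- \frac{522637477681}{395829408702}} = \frac{i \sqrt{4221944566448468411838}}{56547058386}$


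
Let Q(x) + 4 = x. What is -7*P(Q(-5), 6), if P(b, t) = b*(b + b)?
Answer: -1134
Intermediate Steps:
Q(x) = -4 + x
P(b, t) = 2*b**2 (P(b, t) = b*(2*b) = 2*b**2)
-7*P(Q(-5), 6) = -14*(-4 - 5)**2 = -14*(-9)**2 = -14*81 = -7*162 = -1134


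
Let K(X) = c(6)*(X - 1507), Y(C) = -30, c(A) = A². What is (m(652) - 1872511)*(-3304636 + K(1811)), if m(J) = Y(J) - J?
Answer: 6169720798556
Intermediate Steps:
K(X) = -54252 + 36*X (K(X) = 6²*(X - 1507) = 36*(-1507 + X) = -54252 + 36*X)
m(J) = -30 - J
(m(652) - 1872511)*(-3304636 + K(1811)) = ((-30 - 1*652) - 1872511)*(-3304636 + (-54252 + 36*1811)) = ((-30 - 652) - 1872511)*(-3304636 + (-54252 + 65196)) = (-682 - 1872511)*(-3304636 + 10944) = -1873193*(-3293692) = 6169720798556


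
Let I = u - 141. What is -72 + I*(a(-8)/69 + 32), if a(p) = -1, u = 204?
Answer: 44691/23 ≈ 1943.1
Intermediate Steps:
I = 63 (I = 204 - 141 = 63)
-72 + I*(a(-8)/69 + 32) = -72 + 63*(-1/69 + 32) = -72 + 63*(2207/69) = -72 + 46347/23 = 44691/23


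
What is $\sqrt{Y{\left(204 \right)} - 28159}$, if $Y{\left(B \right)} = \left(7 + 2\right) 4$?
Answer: $i \sqrt{28123} \approx 167.7 i$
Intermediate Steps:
$Y{\left(B \right)} = 36$ ($Y{\left(B \right)} = 9 \cdot 4 = 36$)
$\sqrt{Y{\left(204 \right)} - 28159} = \sqrt{36 - 28159} = \sqrt{-28123} = i \sqrt{28123}$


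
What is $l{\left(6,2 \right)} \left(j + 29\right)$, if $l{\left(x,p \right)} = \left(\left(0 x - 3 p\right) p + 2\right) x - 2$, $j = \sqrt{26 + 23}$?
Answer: $-2232$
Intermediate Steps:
$j = 7$ ($j = \sqrt{49} = 7$)
$l{\left(x,p \right)} = -2 + x \left(2 - 3 p^{2}\right)$ ($l{\left(x,p \right)} = \left(\left(0 - 3 p\right) p + 2\right) x - 2 = \left(- 3 p p + 2\right) x - 2 = \left(- 3 p^{2} + 2\right) x - 2 = \left(2 - 3 p^{2}\right) x - 2 = x \left(2 - 3 p^{2}\right) - 2 = -2 + x \left(2 - 3 p^{2}\right)$)
$l{\left(6,2 \right)} \left(j + 29\right) = \left(-2 + 2 \cdot 6 - 18 \cdot 2^{2}\right) \left(7 + 29\right) = \left(-2 + 12 - 18 \cdot 4\right) 36 = \left(-2 + 12 - 72\right) 36 = \left(-62\right) 36 = -2232$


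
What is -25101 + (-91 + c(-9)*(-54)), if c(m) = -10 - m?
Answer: -25138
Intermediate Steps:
-25101 + (-91 + c(-9)*(-54)) = -25101 + (-91 + (-10 - 1*(-9))*(-54)) = -25101 + (-91 + (-10 + 9)*(-54)) = -25101 + (-91 - 1*(-54)) = -25101 + (-91 + 54) = -25101 - 37 = -25138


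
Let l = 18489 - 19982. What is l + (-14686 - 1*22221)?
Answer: -38400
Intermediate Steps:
l = -1493
l + (-14686 - 1*22221) = -1493 + (-14686 - 1*22221) = -1493 + (-14686 - 22221) = -1493 - 36907 = -38400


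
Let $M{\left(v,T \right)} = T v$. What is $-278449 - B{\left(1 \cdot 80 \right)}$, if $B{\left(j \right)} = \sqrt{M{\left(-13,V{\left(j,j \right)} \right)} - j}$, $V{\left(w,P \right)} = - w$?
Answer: $-278449 - 8 \sqrt{15} \approx -2.7848 \cdot 10^{5}$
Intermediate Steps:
$B{\left(j \right)} = 2 \sqrt{3} \sqrt{j}$ ($B{\left(j \right)} = \sqrt{- j \left(-13\right) - j} = \sqrt{13 j - j} = \sqrt{12 j} = 2 \sqrt{3} \sqrt{j}$)
$-278449 - B{\left(1 \cdot 80 \right)} = -278449 - 2 \sqrt{3} \sqrt{1 \cdot 80} = -278449 - 2 \sqrt{3} \sqrt{80} = -278449 - 2 \sqrt{3} \cdot 4 \sqrt{5} = -278449 - 8 \sqrt{15}$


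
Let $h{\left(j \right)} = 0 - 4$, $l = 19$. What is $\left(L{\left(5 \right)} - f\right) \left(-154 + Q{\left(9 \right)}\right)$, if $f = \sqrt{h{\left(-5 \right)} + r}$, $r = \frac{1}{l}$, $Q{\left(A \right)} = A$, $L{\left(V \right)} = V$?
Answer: $-725 + \frac{725 i \sqrt{57}}{19} \approx -725.0 + 288.09 i$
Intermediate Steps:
$h{\left(j \right)} = -4$
$r = \frac{1}{19} \approx 0.052632$
$f = \frac{5 i \sqrt{57}}{19}$ ($f = \sqrt{-4 + \frac{1}{19}} = \sqrt{- \frac{75}{19}} = \frac{5 i \sqrt{57}}{19} \approx 1.9868 i$)
$\left(L{\left(5 \right)} - f\right) \left(-154 + Q{\left(9 \right)}\right) = \left(5 - \frac{5 i \sqrt{57}}{19}\right) \left(-154 + 9\right) = \left(5 - \frac{5 i \sqrt{57}}{19}\right) \left(-145\right) = -725 + \frac{725 i \sqrt{57}}{19}$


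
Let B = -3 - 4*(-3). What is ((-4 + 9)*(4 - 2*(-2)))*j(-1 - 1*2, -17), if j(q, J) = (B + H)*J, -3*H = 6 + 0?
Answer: -4760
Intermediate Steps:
H = -2 (H = -(6 + 0)/3 = -⅓*6 = -2)
B = 9 (B = -3 + 12 = 9)
j(q, J) = 7*J (j(q, J) = (9 - 2)*J = 7*J)
((-4 + 9)*(4 - 2*(-2)))*j(-1 - 1*2, -17) = ((-4 + 9)*(4 - 2*(-2)))*(7*(-17)) = (5*(4 + 4))*(-119) = (5*8)*(-119) = 40*(-119) = -4760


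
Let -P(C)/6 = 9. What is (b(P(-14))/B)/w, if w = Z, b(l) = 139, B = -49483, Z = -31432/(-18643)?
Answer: -2591377/1555349656 ≈ -0.0016661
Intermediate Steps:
Z = 31432/18643 (Z = -31432*(-1/18643) = 31432/18643 ≈ 1.6860)
P(C) = -54 (P(C) = -6*9 = -54)
w = 31432/18643 ≈ 1.6860
(b(P(-14))/B)/w = (139/(-49483))/(31432/18643) = (139*(-1/49483))*(18643/31432) = -139/49483*18643/31432 = -2591377/1555349656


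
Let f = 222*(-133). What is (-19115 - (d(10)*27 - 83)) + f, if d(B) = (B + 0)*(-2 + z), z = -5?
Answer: -46668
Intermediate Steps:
d(B) = -7*B (d(B) = (B + 0)*(-2 - 5) = B*(-7) = -7*B)
f = -29526
(-19115 - (d(10)*27 - 83)) + f = (-19115 - (-7*10*27 - 83)) - 29526 = (-19115 - (-70*27 - 83)) - 29526 = (-19115 - (-1890 - 83)) - 29526 = (-19115 - 1*(-1973)) - 29526 = (-19115 + 1973) - 29526 = -17142 - 29526 = -46668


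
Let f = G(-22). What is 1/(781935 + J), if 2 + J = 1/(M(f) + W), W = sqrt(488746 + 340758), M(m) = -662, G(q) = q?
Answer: 305939106242/239223883678765431 - 8*sqrt(12961)/239223883678765431 ≈ 1.2789e-6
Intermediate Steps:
f = -22
W = 8*sqrt(12961) (W = sqrt(829504) = 8*sqrt(12961) ≈ 910.77)
J = -2 + 1/(-662 + 8*sqrt(12961)) ≈ -1.9960
1/(781935 + J) = 1/(781935 + (-390929/195630 + 2*sqrt(12961)/97815)) = 1/(152969553121/195630 + 2*sqrt(12961)/97815)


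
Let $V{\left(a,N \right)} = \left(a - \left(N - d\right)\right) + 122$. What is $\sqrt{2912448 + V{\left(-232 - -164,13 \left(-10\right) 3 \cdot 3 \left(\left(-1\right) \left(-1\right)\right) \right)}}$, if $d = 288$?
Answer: $2 \sqrt{728490} \approx 1707.0$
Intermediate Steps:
$V{\left(a,N \right)} = 410 + a - N$ ($V{\left(a,N \right)} = \left(a - \left(-288 + N\right)\right) + 122 = \left(288 + a - N\right) + 122 = 410 + a - N$)
$\sqrt{2912448 + V{\left(-232 - -164,13 \left(-10\right) 3 \cdot 3 \left(\left(-1\right) \left(-1\right)\right) \right)}} = \sqrt{2912448 - \left(-342 + 13 \left(-10\right) 3 \cdot 3 \left(\left(-1\right) \left(-1\right)\right)\right)} = \sqrt{2912448 + \left(410 + \left(-232 + 164\right) - - 130 \cdot 9 \cdot 1\right)} = \sqrt{2912448 - \left(-342 - 1170\right)} = \sqrt{2912448 - -1512} = \sqrt{2912448 + \left(410 - 68 + 1170\right)} = \sqrt{2912448 + 1512} = \sqrt{2913960} = 2 \sqrt{728490}$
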